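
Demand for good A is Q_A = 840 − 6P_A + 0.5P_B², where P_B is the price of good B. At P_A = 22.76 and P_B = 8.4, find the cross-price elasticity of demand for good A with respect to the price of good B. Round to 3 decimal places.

At P_A = 22.76 and P_B = 8.4: Q_A = 738.72.
∂Q_A/∂P_B = 1P_B = 1(8.4) = 8.4000.
ε = (∂Q_A/∂P_B)(P_B/Q_A) = 8.4000 × (8.4/738.72) ≈ 0.096.
ε > 0: substitutes.

0.096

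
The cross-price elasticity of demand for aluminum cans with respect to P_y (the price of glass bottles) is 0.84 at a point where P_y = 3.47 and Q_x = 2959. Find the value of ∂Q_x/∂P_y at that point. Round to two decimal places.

716.30

ε = (∂Q_x/∂P_y)·(P_y/Q_x) ⇒ ∂Q_x/∂P_y = ε·Q_x/P_y = 0.84 × 2959/3.47 ≈ 716.30.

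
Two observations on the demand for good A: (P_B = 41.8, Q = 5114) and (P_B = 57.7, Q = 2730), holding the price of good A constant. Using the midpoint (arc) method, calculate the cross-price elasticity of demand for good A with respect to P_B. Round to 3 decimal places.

-1.902

ΔQ_A = 2730 − 5114 = -2384; ΔP_B = 57.7 − 41.8 = 15.9.
Midpoints: Q̄_A = 3922.0, P̄_B = 49.75.
ε = (ΔQ_A/Q̄_A)/(ΔP_B/P̄_B) = (-2384/3922.0)/(15.9/49.75) ≈ -1.902.
ε < 0: good A and good B are complements.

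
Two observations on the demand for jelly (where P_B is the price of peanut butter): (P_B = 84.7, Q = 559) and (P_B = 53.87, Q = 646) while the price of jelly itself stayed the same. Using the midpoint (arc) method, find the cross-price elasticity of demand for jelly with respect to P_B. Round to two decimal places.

-0.32

ΔQ_A = 646 − 559 = 87; ΔP_B = 53.87 − 84.7 = -30.83.
Midpoints: Q̄_A = 602.5, P̄_B = 69.28.
ε = (ΔQ_A/Q̄_A)/(ΔP_B/P̄_B) = (87/602.5)/(-30.83/69.28) ≈ -0.32.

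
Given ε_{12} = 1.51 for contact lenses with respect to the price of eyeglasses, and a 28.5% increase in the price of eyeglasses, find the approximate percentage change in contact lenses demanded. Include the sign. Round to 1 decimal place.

43.0%

%ΔQ ≈ ε × %ΔP of eyeglasses = 1.51 × (28.5%) = 43.0%.
Demand for contact lenses rises by about 43.0%.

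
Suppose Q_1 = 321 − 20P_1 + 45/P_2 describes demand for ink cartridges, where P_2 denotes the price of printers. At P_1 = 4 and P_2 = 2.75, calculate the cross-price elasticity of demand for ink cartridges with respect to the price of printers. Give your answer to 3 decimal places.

At P_1 = 4 and P_2 = 2.75: Q_1 = 257.364.
∂Q_1/∂P_2 = −45/P_2² = -5.9504.
ε = (∂Q_1/∂P_2)(P_2/Q_1) = -5.9504 × (2.75/257.364) ≈ -0.064.

-0.064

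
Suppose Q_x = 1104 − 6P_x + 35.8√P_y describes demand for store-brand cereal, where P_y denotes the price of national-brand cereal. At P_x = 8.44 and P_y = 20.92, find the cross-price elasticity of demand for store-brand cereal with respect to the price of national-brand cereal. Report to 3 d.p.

At P_x = 8.44 and P_y = 20.92: Q_x = 1217.103.
∂Q_x/∂P_y = 35.8/(2√P_y) = 35.8/(2√20.92) = 3.9136.
ε = (∂Q_x/∂P_y)(P_y/Q_x) = 3.9136 × (20.92/1217.103) ≈ 0.067.
ε > 0: substitutes.

0.067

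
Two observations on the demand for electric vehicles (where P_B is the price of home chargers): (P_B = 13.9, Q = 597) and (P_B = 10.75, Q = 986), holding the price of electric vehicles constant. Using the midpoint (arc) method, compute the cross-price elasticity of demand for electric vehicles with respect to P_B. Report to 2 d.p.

ΔQ_A = 986 − 597 = 389; ΔP_B = 10.75 − 13.9 = -3.15.
Midpoints: Q̄_A = 791.5, P̄_B = 12.32.
ε = (ΔQ_A/Q̄_A)/(ΔP_B/P̄_B) = (389/791.5)/(-3.15/12.32) ≈ -1.92.
ε < 0: electric vehicles and home chargers are complements.

-1.92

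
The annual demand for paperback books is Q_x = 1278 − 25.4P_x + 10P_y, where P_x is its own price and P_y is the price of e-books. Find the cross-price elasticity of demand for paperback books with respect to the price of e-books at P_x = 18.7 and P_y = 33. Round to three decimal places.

0.291

At P_x = 18.7 and P_y = 33: Q_x = 1133.02.
∂Q_x/∂P_y = 10.
ε = (∂Q_x/∂P_y)(P_y/Q_x) = 10 × (33/1133.02) ≈ 0.291.
Since ε > 0, paperback books and e-books are substitutes.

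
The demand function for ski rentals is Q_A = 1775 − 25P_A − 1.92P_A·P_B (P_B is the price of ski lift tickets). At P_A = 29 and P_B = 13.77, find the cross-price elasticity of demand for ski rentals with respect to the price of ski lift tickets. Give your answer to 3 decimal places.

-2.706

At P_A = 29 and P_B = 13.77: Q_A = 283.286.
∂Q_A/∂P_B = -1.92P_A = -1.92(29) = -55.6800.
ε = (∂Q_A/∂P_B)(P_B/Q_A) = -55.6800 × (13.77/283.286) ≈ -2.706.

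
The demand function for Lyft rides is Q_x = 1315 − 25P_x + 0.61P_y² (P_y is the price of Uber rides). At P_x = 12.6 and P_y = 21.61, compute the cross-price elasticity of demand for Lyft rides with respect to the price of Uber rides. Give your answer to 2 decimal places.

At P_x = 12.6 and P_y = 21.61: Q_x = 1284.865.
∂Q_x/∂P_y = 1.22P_y = 1.22(21.61) = 26.3642.
ε = (∂Q_x/∂P_y)(P_y/Q_x) = 26.3642 × (21.61/1284.865) ≈ 0.44.

0.44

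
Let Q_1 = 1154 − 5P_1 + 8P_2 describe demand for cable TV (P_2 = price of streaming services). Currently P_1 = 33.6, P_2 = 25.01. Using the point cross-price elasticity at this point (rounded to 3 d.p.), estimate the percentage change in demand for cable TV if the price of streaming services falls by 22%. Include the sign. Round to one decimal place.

-3.7%

At P_1 = 33.6, P_2 = 25.01: Q_1 = 1186.08.
∂Q_1/∂P_2 = 8.
ε = (∂Q_1/∂P_2)(P_2/Q_1) = 8.0000 × 25.01/1186.08 ≈ 0.169.
%ΔQ_1 ≈ ε × %ΔP_2 = 0.169 × (-22%) = -3.7%.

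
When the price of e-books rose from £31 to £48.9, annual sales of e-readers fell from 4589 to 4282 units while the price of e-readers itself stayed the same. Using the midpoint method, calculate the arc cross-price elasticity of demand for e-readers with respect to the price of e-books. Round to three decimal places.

-0.154

ΔQ_A = 4282 − 4589 = -307; ΔP_B = 48.9 − 31 = 17.9.
Midpoints: Q̄_A = 4435.5, P̄_B = 39.95.
ε = (ΔQ_A/Q̄_A)/(ΔP_B/P̄_B) = (-307/4435.5)/(17.9/39.95) ≈ -0.154.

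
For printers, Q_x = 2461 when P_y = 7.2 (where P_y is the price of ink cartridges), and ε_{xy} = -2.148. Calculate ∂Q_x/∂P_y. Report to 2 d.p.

-734.20

ε = (∂Q_x/∂P_y)·(P_y/Q_x) ⇒ ∂Q_x/∂P_y = ε·Q_x/P_y = -2.148 × 2461/7.2 ≈ -734.20.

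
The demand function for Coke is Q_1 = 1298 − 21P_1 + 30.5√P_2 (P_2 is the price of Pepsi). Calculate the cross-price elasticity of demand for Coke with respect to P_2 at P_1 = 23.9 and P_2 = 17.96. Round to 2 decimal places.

0.07

At P_1 = 23.9 and P_2 = 17.96: Q_1 = 925.357.
∂Q_1/∂P_2 = 30.5/(2√P_2) = 30.5/(2√17.96) = 3.5985.
ε = (∂Q_1/∂P_2)(P_2/Q_1) = 3.5985 × (17.96/925.357) ≈ 0.07.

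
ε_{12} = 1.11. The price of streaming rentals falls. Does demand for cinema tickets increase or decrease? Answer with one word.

decrease

ε > 0 and the price of streaming rentals falls, so the quantity of cinema tickets moves in the same direction: it decreases.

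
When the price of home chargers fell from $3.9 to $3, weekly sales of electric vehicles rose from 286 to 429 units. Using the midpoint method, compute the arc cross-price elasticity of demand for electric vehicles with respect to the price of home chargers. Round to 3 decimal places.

-1.533

ΔQ_A = 429 − 286 = 143; ΔP_B = 3 − 3.9 = -0.9.
Midpoints: Q̄_A = 357.5, P̄_B = 3.45.
ε = (ΔQ_A/Q̄_A)/(ΔP_B/P̄_B) = (143/357.5)/(-0.9/3.45) ≈ -1.533.
ε < 0: electric vehicles and home chargers are complements.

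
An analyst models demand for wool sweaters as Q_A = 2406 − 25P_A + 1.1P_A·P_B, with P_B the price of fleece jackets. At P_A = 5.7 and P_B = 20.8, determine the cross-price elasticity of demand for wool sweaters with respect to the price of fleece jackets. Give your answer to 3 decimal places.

At P_A = 5.7 and P_B = 20.8: Q_A = 2393.916.
∂Q_A/∂P_B = 1.1P_A = 1.1(5.7) = 6.2700.
ε = (∂Q_A/∂P_B)(P_B/Q_A) = 6.2700 × (20.8/2393.916) ≈ 0.054.

0.054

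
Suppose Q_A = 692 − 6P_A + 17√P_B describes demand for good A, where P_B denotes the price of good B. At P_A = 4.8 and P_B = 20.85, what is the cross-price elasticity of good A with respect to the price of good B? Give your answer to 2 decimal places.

At P_A = 4.8 and P_B = 20.85: Q_A = 740.825.
∂Q_A/∂P_B = 17/(2√P_B) = 17/(2√20.85) = 1.8615.
ε = (∂Q_A/∂P_B)(P_B/Q_A) = 1.8615 × (20.85/740.825) ≈ 0.05.

0.05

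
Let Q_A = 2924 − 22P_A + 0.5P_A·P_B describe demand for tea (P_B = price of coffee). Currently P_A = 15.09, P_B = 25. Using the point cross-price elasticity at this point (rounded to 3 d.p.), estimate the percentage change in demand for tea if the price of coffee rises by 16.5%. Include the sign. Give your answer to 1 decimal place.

At P_A = 15.09, P_B = 25: Q_A = 2780.645.
∂Q_A/∂P_B = 0.5P_A = 7.5450.
ε = (∂Q_A/∂P_B)(P_B/Q_A) = 7.5450 × 25/2780.645 ≈ 0.068.
%ΔQ_A ≈ ε × %ΔP_B = 0.068 × (16.5%) = 1.1%.

1.1%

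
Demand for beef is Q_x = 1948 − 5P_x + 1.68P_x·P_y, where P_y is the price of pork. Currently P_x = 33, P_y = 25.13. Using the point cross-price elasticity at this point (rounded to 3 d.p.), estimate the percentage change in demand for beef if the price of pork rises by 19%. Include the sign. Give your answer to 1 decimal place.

At P_x = 33, P_y = 25.13: Q_x = 3176.207.
∂Q_x/∂P_y = 1.68P_x = 55.4400.
ε = (∂Q_x/∂P_y)(P_y/Q_x) = 55.4400 × 25.13/3176.207 ≈ 0.439.
%ΔQ_x ≈ ε × %ΔP_y = 0.439 × (19%) = 8.3%.

8.3%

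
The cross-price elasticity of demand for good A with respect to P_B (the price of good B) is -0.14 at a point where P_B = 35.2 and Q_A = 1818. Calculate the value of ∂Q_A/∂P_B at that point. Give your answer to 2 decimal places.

-7.23

ε = (∂Q_A/∂P_B)·(P_B/Q_A) ⇒ ∂Q_A/∂P_B = ε·Q_A/P_B = -0.14 × 1818/35.2 ≈ -7.23.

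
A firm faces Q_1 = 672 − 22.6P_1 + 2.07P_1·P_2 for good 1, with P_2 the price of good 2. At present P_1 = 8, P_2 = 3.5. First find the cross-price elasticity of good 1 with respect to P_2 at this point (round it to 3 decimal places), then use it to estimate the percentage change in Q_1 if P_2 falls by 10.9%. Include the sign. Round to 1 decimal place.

At P_1 = 8, P_2 = 3.5: Q_1 = 549.16.
∂Q_1/∂P_2 = 2.07P_1 = 16.5600.
ε = (∂Q_1/∂P_2)(P_2/Q_1) = 16.5600 × 3.5/549.16 ≈ 0.106.
%ΔQ_1 ≈ ε × %ΔP_2 = 0.106 × (-10.9%) = -1.2%.

-1.2%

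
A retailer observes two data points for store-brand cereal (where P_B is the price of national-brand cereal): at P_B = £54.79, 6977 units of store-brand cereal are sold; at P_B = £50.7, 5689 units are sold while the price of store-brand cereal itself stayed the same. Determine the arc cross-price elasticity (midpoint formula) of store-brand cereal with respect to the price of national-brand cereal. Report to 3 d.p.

2.623

ΔQ_A = 5689 − 6977 = -1288; ΔP_B = 50.7 − 54.79 = -4.09.
Midpoints: Q̄_A = 6333.0, P̄_B = 52.75.
ε = (ΔQ_A/Q̄_A)/(ΔP_B/P̄_B) = (-1288/6333.0)/(-4.09/52.75) ≈ 2.623.
ε > 0: store-brand cereal and national-brand cereal are substitutes.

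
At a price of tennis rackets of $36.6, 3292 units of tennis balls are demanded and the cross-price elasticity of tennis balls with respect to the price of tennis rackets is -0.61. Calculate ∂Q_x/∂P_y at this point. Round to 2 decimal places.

ε = (∂Q_x/∂P_y)·(P_y/Q_x) ⇒ ∂Q_x/∂P_y = ε·Q_x/P_y = -0.61 × 3292/36.6 ≈ -54.87.

-54.87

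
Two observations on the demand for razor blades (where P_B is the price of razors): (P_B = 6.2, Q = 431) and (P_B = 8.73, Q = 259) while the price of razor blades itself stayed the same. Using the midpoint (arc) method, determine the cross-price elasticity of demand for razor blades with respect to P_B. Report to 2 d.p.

-1.47

ΔQ_A = 259 − 431 = -172; ΔP_B = 8.73 − 6.2 = 2.53.
Midpoints: Q̄_A = 345.0, P̄_B = 7.46.
ε = (ΔQ_A/Q̄_A)/(ΔP_B/P̄_B) = (-172/345.0)/(2.53/7.46) ≈ -1.47.
ε < 0: razor blades and razors are complements.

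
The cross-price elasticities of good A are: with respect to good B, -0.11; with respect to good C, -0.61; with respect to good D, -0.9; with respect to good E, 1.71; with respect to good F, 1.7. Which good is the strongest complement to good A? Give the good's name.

good D

Complements have ε < 0. The most negative value is -0.9 (good D).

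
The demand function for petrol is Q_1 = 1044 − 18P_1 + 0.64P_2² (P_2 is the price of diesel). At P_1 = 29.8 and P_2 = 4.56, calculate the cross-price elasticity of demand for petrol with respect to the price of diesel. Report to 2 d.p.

0.05

At P_1 = 29.8 and P_2 = 4.56: Q_1 = 520.908.
∂Q_1/∂P_2 = 1.28P_2 = 1.28(4.56) = 5.8368.
ε = (∂Q_1/∂P_2)(P_2/Q_1) = 5.8368 × (4.56/520.908) ≈ 0.05.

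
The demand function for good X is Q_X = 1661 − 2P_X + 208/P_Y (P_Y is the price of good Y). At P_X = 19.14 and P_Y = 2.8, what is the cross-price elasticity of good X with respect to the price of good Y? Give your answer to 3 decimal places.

-0.044

At P_X = 19.14 and P_Y = 2.8: Q_X = 1697.006.
∂Q_X/∂P_Y = −208/P_Y² = -26.5306.
ε = (∂Q_X/∂P_Y)(P_Y/Q_X) = -26.5306 × (2.8/1697.006) ≈ -0.044.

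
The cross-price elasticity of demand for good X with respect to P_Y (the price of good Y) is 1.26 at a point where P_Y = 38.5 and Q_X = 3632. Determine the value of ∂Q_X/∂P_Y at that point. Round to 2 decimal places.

118.87

ε = (∂Q_X/∂P_Y)·(P_Y/Q_X) ⇒ ∂Q_X/∂P_Y = ε·Q_X/P_Y = 1.26 × 3632/38.5 ≈ 118.87.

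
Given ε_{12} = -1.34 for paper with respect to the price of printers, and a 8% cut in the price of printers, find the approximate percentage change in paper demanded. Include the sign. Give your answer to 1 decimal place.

10.7%

%ΔQ ≈ ε × %ΔP of printers = -1.34 × (-8%) = 10.7%.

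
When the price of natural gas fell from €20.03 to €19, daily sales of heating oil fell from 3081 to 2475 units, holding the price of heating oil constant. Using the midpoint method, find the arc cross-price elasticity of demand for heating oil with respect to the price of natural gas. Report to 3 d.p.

ΔQ_A = 2475 − 3081 = -606; ΔP_B = 19 − 20.03 = -1.03.
Midpoints: Q̄_A = 2778.0, P̄_B = 19.52.
ε = (ΔQ_A/Q̄_A)/(ΔP_B/P̄_B) = (-606/2778.0)/(-1.03/19.52) ≈ 4.133.
ε > 0: heating oil and natural gas are substitutes.

4.133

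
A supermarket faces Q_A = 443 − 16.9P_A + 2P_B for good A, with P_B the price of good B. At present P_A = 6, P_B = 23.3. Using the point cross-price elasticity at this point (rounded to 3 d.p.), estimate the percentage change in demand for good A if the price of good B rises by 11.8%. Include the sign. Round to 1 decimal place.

At P_A = 6, P_B = 23.3: Q_A = 388.2.
∂Q_A/∂P_B = 2.
ε = (∂Q_A/∂P_B)(P_B/Q_A) = 2.0000 × 23.3/388.2 ≈ 0.120.
%ΔQ_A ≈ ε × %ΔP_B = 0.120 × (11.8%) = 1.4%.

1.4%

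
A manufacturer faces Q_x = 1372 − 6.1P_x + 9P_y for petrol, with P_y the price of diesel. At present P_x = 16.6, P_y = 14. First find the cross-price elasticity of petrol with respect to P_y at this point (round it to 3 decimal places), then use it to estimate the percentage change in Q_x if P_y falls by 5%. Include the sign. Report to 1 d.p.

-0.5%

At P_x = 16.6, P_y = 14: Q_x = 1396.74.
∂Q_x/∂P_y = 9.
ε = (∂Q_x/∂P_y)(P_y/Q_x) = 9.0000 × 14/1396.74 ≈ 0.090.
%ΔQ_x ≈ ε × %ΔP_y = 0.090 × (-5%) = -0.5%.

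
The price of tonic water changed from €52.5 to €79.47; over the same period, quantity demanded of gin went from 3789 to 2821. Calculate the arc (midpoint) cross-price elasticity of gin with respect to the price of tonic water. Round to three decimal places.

ΔQ_A = 2821 − 3789 = -968; ΔP_B = 79.47 − 52.5 = 26.97.
Midpoints: Q̄_A = 3305.0, P̄_B = 65.98.
ε = (ΔQ_A/Q̄_A)/(ΔP_B/P̄_B) = (-968/3305.0)/(26.97/65.98) ≈ -0.717.

-0.717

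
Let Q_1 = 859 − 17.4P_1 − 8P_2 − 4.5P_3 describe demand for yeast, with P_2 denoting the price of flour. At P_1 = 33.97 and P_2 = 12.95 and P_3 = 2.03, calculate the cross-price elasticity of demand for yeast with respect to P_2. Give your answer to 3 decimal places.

-0.668

At P_1 = 33.97 and P_2 = 12.95 and P_3 = 2.03: Q_1 = 155.187.
∂Q_1/∂P_2 = -8.
ε = (∂Q_1/∂P_2)(P_2/Q_1) = -8 × (12.95/155.187) ≈ -0.668.
Since ε < 0, yeast and flour are complements.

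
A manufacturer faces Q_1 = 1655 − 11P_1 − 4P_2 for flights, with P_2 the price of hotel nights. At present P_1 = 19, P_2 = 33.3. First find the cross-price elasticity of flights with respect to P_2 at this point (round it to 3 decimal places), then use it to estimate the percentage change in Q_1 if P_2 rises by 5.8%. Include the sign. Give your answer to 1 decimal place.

-0.6%

At P_1 = 19, P_2 = 33.3: Q_1 = 1312.8.
∂Q_1/∂P_2 = -4.
ε = (∂Q_1/∂P_2)(P_2/Q_1) = -4.0000 × 33.3/1312.8 ≈ -0.101.
%ΔQ_1 ≈ ε × %ΔP_2 = -0.101 × (5.8%) = -0.6%.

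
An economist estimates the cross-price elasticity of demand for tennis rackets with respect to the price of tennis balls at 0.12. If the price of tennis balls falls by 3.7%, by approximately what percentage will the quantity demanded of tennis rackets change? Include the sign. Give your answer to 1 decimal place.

%ΔQ ≈ ε × %ΔP of tennis balls = 0.12 × (-3.7%) = -0.4%.

-0.4%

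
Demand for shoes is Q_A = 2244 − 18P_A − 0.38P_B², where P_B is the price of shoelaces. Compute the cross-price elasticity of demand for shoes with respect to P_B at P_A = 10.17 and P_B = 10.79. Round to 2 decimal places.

At P_A = 10.17 and P_B = 10.79: Q_A = 2016.699.
∂Q_A/∂P_B = -0.76P_B = -0.76(10.79) = -8.2004.
ε = (∂Q_A/∂P_B)(P_B/Q_A) = -8.2004 × (10.79/2016.699) ≈ -0.04.
ε < 0: complements.

-0.04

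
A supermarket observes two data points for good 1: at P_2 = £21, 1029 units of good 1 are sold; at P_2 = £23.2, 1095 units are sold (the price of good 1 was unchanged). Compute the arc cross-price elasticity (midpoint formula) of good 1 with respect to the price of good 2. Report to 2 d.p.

ΔQ_1 = 1095 − 1029 = 66; ΔP_2 = 23.2 − 21 = 2.2.
Midpoints: Q̄_1 = 1062.0, P̄_2 = 22.10.
ε = (ΔQ_1/Q̄_1)/(ΔP_2/P̄_2) = (66/1062.0)/(2.2/22.10) ≈ 0.62.
ε > 0: good 1 and good 2 are substitutes.

0.62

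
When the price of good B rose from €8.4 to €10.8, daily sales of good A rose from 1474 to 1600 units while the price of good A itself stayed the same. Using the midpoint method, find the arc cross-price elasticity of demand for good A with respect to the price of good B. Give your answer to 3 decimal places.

ΔQ_A = 1600 − 1474 = 126; ΔP_B = 10.8 − 8.4 = 2.4.
Midpoints: Q̄_A = 1537.0, P̄_B = 9.60.
ε = (ΔQ_A/Q̄_A)/(ΔP_B/P̄_B) = (126/1537.0)/(2.4/9.60) ≈ 0.328.
ε > 0: good A and good B are substitutes.

0.328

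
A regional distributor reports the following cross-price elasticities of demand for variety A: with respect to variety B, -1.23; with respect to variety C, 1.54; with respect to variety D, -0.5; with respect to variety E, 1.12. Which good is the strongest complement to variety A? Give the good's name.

Complements have ε < 0. The most negative value is -1.23 (variety B).

variety B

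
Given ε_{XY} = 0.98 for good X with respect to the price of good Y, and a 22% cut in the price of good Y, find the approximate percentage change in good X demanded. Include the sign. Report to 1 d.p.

-21.6%

%ΔQ ≈ ε × %ΔP of good Y = 0.98 × (-22%) = -21.6%.
Demand for good X falls by about 21.6%.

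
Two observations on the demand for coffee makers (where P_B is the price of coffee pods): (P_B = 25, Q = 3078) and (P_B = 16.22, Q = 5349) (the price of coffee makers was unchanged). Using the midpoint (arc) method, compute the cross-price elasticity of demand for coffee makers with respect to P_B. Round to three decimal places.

ΔQ_A = 5349 − 3078 = 2271; ΔP_B = 16.22 − 25 = -8.78.
Midpoints: Q̄_A = 4213.5, P̄_B = 20.61.
ε = (ΔQ_A/Q̄_A)/(ΔP_B/P̄_B) = (2271/4213.5)/(-8.78/20.61) ≈ -1.265.

-1.265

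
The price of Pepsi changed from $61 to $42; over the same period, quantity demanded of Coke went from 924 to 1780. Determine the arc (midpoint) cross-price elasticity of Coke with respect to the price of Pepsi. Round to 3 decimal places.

ΔQ_A = 1780 − 924 = 856; ΔP_B = 42 − 61 = -19.
Midpoints: Q̄_A = 1352.0, P̄_B = 51.50.
ε = (ΔQ_A/Q̄_A)/(ΔP_B/P̄_B) = (856/1352.0)/(-19/51.50) ≈ -1.716.
ε < 0: Coke and Pepsi are complements.

-1.716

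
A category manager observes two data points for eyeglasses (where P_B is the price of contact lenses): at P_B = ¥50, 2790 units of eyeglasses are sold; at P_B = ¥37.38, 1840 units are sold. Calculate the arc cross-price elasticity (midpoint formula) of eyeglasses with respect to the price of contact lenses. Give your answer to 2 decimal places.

1.42

ΔQ_A = 1840 − 2790 = -950; ΔP_B = 37.38 − 50 = -12.62.
Midpoints: Q̄_A = 2315.0, P̄_B = 43.69.
ε = (ΔQ_A/Q̄_A)/(ΔP_B/P̄_B) = (-950/2315.0)/(-12.62/43.69) ≈ 1.42.
ε > 0: eyeglasses and contact lenses are substitutes.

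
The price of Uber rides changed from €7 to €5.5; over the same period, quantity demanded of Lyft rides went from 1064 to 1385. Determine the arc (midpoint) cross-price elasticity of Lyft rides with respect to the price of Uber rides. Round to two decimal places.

-1.09

ΔQ_A = 1385 − 1064 = 321; ΔP_B = 5.5 − 7 = -1.5.
Midpoints: Q̄_A = 1224.5, P̄_B = 6.25.
ε = (ΔQ_A/Q̄_A)/(ΔP_B/P̄_B) = (321/1224.5)/(-1.5/6.25) ≈ -1.09.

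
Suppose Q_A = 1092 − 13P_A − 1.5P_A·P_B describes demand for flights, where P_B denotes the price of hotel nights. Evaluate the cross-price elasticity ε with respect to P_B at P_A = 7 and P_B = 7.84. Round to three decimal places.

-0.090

At P_A = 7 and P_B = 7.84: Q_A = 918.68.
∂Q_A/∂P_B = -1.5P_A = -1.5(7) = -10.5000.
ε = (∂Q_A/∂P_B)(P_B/Q_A) = -10.5000 × (7.84/918.68) ≈ -0.090.
ε < 0: complements.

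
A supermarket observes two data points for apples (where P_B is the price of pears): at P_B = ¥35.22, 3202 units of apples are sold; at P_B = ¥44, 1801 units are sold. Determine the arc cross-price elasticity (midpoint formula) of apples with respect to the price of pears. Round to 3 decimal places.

-2.527

ΔQ_A = 1801 − 3202 = -1401; ΔP_B = 44 − 35.22 = 8.78.
Midpoints: Q̄_A = 2501.5, P̄_B = 39.61.
ε = (ΔQ_A/Q̄_A)/(ΔP_B/P̄_B) = (-1401/2501.5)/(8.78/39.61) ≈ -2.527.
ε < 0: apples and pears are complements.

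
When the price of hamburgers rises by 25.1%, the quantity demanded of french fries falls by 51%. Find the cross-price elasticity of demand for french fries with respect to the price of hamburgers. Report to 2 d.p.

ε = (%ΔQ of french fries) / (%ΔP of hamburgers) = (-51%) / (25.1%) ≈ -2.03.
Negative cross-price elasticity: complements.

-2.03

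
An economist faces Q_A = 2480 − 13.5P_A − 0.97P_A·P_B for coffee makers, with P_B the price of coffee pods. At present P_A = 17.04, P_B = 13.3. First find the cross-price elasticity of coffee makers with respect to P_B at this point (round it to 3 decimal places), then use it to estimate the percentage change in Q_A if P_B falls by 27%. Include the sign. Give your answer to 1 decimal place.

At P_A = 17.04, P_B = 13.3: Q_A = 2030.127.
∂Q_A/∂P_B = -0.97P_A = -16.5288.
ε = (∂Q_A/∂P_B)(P_B/Q_A) = -16.5288 × 13.3/2030.127 ≈ -0.108.
%ΔQ_A ≈ ε × %ΔP_B = -0.108 × (-27%) = 2.9%.

2.9%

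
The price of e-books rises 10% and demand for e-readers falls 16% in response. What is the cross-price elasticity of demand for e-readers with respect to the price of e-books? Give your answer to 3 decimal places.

ε = (%ΔQ of e-readers) / (%ΔP of e-books) = (-16%) / (10%) ≈ -1.600.

-1.600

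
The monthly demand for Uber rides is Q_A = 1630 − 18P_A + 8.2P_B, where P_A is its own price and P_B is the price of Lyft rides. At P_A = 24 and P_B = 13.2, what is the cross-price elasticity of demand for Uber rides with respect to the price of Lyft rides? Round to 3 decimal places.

0.083

At P_A = 24 and P_B = 13.2: Q_A = 1306.24.
∂Q_A/∂P_B = 8.2.
ε = (∂Q_A/∂P_B)(P_B/Q_A) = 8.2 × (13.2/1306.24) ≈ 0.083.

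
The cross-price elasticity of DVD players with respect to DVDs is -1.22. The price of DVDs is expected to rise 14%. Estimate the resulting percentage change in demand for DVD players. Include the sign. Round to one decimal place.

%ΔQ ≈ ε × %ΔP of DVDs = -1.22 × (14%) = -17.1%.

-17.1%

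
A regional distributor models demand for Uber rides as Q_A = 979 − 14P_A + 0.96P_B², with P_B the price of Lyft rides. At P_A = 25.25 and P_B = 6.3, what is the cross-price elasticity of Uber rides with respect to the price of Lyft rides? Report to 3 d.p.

At P_A = 25.25 and P_B = 6.3: Q_A = 663.602.
∂Q_A/∂P_B = 1.92P_B = 1.92(6.3) = 12.0960.
ε = (∂Q_A/∂P_B)(P_B/Q_A) = 12.0960 × (6.3/663.602) ≈ 0.115.
ε > 0: substitutes.

0.115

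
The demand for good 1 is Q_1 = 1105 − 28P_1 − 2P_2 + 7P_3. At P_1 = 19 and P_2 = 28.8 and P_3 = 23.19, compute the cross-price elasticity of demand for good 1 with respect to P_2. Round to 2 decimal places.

-0.08

At P_1 = 19 and P_2 = 28.8 and P_3 = 23.19: Q_1 = 677.73.
∂Q_1/∂P_2 = -2.
ε = (∂Q_1/∂P_2)(P_2/Q_1) = -2 × (28.8/677.73) ≈ -0.08.
Since ε < 0, good 1 and good 2 are complements.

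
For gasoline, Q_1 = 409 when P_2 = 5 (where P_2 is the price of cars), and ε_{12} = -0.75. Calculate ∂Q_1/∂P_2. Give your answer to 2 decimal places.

ε = (∂Q_1/∂P_2)·(P_2/Q_1) ⇒ ∂Q_1/∂P_2 = ε·Q_1/P_2 = -0.75 × 409/5 ≈ -61.35.

-61.35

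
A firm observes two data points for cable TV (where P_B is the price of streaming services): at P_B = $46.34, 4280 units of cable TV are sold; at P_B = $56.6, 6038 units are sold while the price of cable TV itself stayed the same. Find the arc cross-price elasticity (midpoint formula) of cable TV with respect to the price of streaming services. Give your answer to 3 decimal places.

ΔQ_A = 6038 − 4280 = 1758; ΔP_B = 56.6 − 46.34 = 10.26.
Midpoints: Q̄_A = 5159.0, P̄_B = 51.47.
ε = (ΔQ_A/Q̄_A)/(ΔP_B/P̄_B) = (1758/5159.0)/(10.26/51.47) ≈ 1.709.

1.709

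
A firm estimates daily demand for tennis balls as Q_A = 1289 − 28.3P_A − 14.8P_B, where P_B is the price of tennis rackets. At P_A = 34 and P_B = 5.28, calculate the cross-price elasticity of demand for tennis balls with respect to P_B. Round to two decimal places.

At P_A = 34 and P_B = 5.28: Q_A = 248.656.
∂Q_A/∂P_B = -14.8.
ε = (∂Q_A/∂P_B)(P_B/Q_A) = -14.8 × (5.28/248.656) ≈ -0.31.

-0.31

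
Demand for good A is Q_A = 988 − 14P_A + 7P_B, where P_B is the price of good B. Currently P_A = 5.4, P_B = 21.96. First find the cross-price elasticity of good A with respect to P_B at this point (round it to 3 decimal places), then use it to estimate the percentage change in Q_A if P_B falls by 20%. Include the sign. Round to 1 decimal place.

-2.9%

At P_A = 5.4, P_B = 21.96: Q_A = 1066.12.
∂Q_A/∂P_B = 7.
ε = (∂Q_A/∂P_B)(P_B/Q_A) = 7.0000 × 21.96/1066.12 ≈ 0.144.
%ΔQ_A ≈ ε × %ΔP_B = 0.144 × (-20%) = -2.9%.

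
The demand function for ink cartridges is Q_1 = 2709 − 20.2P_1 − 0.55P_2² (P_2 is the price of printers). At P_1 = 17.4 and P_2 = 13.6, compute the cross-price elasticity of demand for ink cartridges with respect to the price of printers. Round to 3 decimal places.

-0.090

At P_1 = 17.4 and P_2 = 13.6: Q_1 = 2255.792.
∂Q_1/∂P_2 = -1.1P_2 = -1.1(13.6) = -14.9600.
ε = (∂Q_1/∂P_2)(P_2/Q_1) = -14.9600 × (13.6/2255.792) ≈ -0.090.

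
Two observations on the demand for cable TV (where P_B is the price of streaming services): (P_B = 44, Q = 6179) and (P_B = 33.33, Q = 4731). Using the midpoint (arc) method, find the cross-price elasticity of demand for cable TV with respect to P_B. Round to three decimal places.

0.962

ΔQ_A = 4731 − 6179 = -1448; ΔP_B = 33.33 − 44 = -10.67.
Midpoints: Q̄_A = 5455.0, P̄_B = 38.66.
ε = (ΔQ_A/Q̄_A)/(ΔP_B/P̄_B) = (-1448/5455.0)/(-10.67/38.66) ≈ 0.962.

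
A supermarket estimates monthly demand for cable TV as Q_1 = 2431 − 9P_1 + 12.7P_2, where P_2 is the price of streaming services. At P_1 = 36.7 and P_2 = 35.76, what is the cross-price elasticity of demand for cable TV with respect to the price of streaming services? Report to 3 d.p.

0.178

At P_1 = 36.7 and P_2 = 35.76: Q_1 = 2554.852.
∂Q_1/∂P_2 = 12.7.
ε = (∂Q_1/∂P_2)(P_2/Q_1) = 12.7 × (35.76/2554.852) ≈ 0.178.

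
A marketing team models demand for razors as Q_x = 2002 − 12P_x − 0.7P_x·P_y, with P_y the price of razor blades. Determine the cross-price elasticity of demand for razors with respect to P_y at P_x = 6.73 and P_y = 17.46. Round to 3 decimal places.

At P_x = 6.73 and P_y = 17.46: Q_x = 1838.986.
∂Q_x/∂P_y = -0.7P_x = -0.7(6.73) = -4.7110.
ε = (∂Q_x/∂P_y)(P_y/Q_x) = -4.7110 × (17.46/1838.986) ≈ -0.045.

-0.045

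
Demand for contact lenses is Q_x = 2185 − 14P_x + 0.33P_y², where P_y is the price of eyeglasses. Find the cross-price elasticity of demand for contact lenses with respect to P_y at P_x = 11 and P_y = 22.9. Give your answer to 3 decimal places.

At P_x = 11 and P_y = 22.9: Q_x = 2204.055.
∂Q_x/∂P_y = 0.66P_y = 0.66(22.9) = 15.1140.
ε = (∂Q_x/∂P_y)(P_y/Q_x) = 15.1140 × (22.9/2204.055) ≈ 0.157.
ε > 0: substitutes.

0.157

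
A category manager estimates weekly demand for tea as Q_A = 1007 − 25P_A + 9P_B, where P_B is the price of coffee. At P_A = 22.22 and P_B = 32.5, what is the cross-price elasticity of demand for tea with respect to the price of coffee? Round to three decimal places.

At P_A = 22.22 and P_B = 32.5: Q_A = 744.
∂Q_A/∂P_B = 9.
ε = (∂Q_A/∂P_B)(P_B/Q_A) = 9 × (32.5/744) ≈ 0.393.

0.393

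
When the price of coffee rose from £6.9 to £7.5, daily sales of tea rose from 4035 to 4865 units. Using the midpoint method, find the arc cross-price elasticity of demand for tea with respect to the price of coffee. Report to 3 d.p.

ΔQ_A = 4865 − 4035 = 830; ΔP_B = 7.5 − 6.9 = 0.6.
Midpoints: Q̄_A = 4450.0, P̄_B = 7.20.
ε = (ΔQ_A/Q̄_A)/(ΔP_B/P̄_B) = (830/4450.0)/(0.6/7.20) ≈ 2.238.

2.238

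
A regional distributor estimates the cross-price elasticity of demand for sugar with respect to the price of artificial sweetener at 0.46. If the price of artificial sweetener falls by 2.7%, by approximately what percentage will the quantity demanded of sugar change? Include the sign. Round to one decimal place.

-1.2%

%ΔQ ≈ ε × %ΔP of artificial sweetener = 0.46 × (-2.7%) = -1.2%.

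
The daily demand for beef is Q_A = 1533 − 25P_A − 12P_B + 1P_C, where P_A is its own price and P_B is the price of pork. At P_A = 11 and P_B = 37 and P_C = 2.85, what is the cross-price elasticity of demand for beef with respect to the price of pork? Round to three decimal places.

-0.544

At P_A = 11 and P_B = 37 and P_C = 2.85: Q_A = 816.85.
∂Q_A/∂P_B = -12.
ε = (∂Q_A/∂P_B)(P_B/Q_A) = -12 × (37/816.85) ≈ -0.544.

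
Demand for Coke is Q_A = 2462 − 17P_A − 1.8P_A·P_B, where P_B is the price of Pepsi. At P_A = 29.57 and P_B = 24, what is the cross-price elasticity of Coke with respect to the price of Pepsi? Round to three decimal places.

-1.873

At P_A = 29.57 and P_B = 24: Q_A = 681.886.
∂Q_A/∂P_B = -1.8P_A = -1.8(29.57) = -53.2260.
ε = (∂Q_A/∂P_B)(P_B/Q_A) = -53.2260 × (24/681.886) ≈ -1.873.
ε < 0: complements.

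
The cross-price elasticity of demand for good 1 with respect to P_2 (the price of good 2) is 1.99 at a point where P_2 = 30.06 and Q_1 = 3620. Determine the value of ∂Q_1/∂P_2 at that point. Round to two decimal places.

239.65

ε = (∂Q_1/∂P_2)·(P_2/Q_1) ⇒ ∂Q_1/∂P_2 = ε·Q_1/P_2 = 1.99 × 3620/30.06 ≈ 239.65.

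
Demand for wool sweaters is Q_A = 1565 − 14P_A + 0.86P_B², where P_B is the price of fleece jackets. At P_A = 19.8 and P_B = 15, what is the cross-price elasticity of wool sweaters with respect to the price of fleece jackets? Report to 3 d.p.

At P_A = 19.8 and P_B = 15: Q_A = 1481.3.
∂Q_A/∂P_B = 1.72P_B = 1.72(15) = 25.8000.
ε = (∂Q_A/∂P_B)(P_B/Q_A) = 25.8000 × (15/1481.3) ≈ 0.261.

0.261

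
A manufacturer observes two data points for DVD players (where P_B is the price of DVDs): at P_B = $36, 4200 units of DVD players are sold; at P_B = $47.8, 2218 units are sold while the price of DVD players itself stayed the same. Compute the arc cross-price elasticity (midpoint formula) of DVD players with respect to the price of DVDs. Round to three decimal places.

-2.193

ΔQ_A = 2218 − 4200 = -1982; ΔP_B = 47.8 − 36 = 11.8.
Midpoints: Q̄_A = 3209.0, P̄_B = 41.90.
ε = (ΔQ_A/Q̄_A)/(ΔP_B/P̄_B) = (-1982/3209.0)/(11.8/41.90) ≈ -2.193.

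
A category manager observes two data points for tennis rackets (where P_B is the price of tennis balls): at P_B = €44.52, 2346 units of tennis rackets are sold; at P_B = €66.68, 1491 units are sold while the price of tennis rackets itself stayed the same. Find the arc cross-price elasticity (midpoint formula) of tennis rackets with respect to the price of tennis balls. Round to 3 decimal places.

ΔQ_A = 1491 − 2346 = -855; ΔP_B = 66.68 − 44.52 = 22.16.
Midpoints: Q̄_A = 1918.5, P̄_B = 55.60.
ε = (ΔQ_A/Q̄_A)/(ΔP_B/P̄_B) = (-855/1918.5)/(22.16/55.60) ≈ -1.118.

-1.118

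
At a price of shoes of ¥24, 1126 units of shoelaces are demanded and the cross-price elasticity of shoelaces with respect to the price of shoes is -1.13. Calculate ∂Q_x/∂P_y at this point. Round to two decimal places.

ε = (∂Q_x/∂P_y)·(P_y/Q_x) ⇒ ∂Q_x/∂P_y = ε·Q_x/P_y = -1.13 × 1126/24 ≈ -53.02.

-53.02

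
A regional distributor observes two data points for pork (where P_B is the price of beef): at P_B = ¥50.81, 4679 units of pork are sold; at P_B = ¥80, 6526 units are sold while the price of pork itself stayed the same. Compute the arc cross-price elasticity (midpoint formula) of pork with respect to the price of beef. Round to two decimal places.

ΔQ_A = 6526 − 4679 = 1847; ΔP_B = 80 − 50.81 = 29.19.
Midpoints: Q̄_A = 5602.5, P̄_B = 65.41.
ε = (ΔQ_A/Q̄_A)/(ΔP_B/P̄_B) = (1847/5602.5)/(29.19/65.41) ≈ 0.74.
ε > 0: pork and beef are substitutes.

0.74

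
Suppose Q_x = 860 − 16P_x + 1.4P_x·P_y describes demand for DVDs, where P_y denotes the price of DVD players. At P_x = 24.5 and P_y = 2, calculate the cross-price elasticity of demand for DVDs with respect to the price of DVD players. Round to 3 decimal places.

At P_x = 24.5 and P_y = 2: Q_x = 536.6.
∂Q_x/∂P_y = 1.4P_x = 1.4(24.5) = 34.3000.
ε = (∂Q_x/∂P_y)(P_y/Q_x) = 34.3000 × (2/536.6) ≈ 0.128.

0.128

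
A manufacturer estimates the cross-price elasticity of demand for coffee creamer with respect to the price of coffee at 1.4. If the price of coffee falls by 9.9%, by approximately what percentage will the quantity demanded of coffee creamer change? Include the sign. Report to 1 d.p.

-13.9%

%ΔQ ≈ ε × %ΔP of coffee = 1.4 × (-9.9%) = -13.9%.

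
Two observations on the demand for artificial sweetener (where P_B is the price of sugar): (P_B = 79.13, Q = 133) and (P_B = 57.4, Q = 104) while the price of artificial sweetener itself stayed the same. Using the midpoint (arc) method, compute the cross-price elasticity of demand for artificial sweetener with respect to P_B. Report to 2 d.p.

ΔQ_A = 104 − 133 = -29; ΔP_B = 57.4 − 79.13 = -21.73.
Midpoints: Q̄_A = 118.5, P̄_B = 68.27.
ε = (ΔQ_A/Q̄_A)/(ΔP_B/P̄_B) = (-29/118.5)/(-21.73/68.27) ≈ 0.77.
ε > 0: artificial sweetener and sugar are substitutes.

0.77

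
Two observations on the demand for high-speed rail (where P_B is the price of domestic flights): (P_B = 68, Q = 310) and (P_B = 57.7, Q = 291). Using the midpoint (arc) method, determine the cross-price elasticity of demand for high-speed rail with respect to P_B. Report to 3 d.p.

0.386

ΔQ_A = 291 − 310 = -19; ΔP_B = 57.7 − 68 = -10.3.
Midpoints: Q̄_A = 300.5, P̄_B = 62.85.
ε = (ΔQ_A/Q̄_A)/(ΔP_B/P̄_B) = (-19/300.5)/(-10.3/62.85) ≈ 0.386.
ε > 0: high-speed rail and domestic flights are substitutes.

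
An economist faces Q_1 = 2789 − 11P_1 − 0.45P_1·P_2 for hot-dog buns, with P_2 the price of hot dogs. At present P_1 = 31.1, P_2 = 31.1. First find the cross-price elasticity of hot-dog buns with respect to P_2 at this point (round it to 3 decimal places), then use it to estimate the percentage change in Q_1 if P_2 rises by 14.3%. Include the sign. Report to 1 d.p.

-3.1%

At P_1 = 31.1, P_2 = 31.1: Q_1 = 2011.656.
∂Q_1/∂P_2 = -0.45P_1 = -13.9950.
ε = (∂Q_1/∂P_2)(P_2/Q_1) = -13.9950 × 31.1/2011.656 ≈ -0.216.
%ΔQ_1 ≈ ε × %ΔP_2 = -0.216 × (14.3%) = -3.1%.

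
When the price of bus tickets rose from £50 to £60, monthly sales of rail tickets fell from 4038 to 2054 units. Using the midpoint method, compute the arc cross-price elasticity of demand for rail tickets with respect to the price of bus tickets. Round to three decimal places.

ΔQ_A = 2054 − 4038 = -1984; ΔP_B = 60 − 50 = 10.
Midpoints: Q̄_A = 3046.0, P̄_B = 55.00.
ε = (ΔQ_A/Q̄_A)/(ΔP_B/P̄_B) = (-1984/3046.0)/(10/55.00) ≈ -3.582.
ε < 0: rail tickets and bus tickets are complements.

-3.582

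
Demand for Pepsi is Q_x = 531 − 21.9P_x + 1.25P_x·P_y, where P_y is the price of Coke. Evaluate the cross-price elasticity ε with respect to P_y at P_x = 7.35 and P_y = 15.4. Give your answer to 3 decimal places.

0.277

At P_x = 7.35 and P_y = 15.4: Q_x = 511.523.
∂Q_x/∂P_y = 1.25P_x = 1.25(7.35) = 9.1875.
ε = (∂Q_x/∂P_y)(P_y/Q_x) = 9.1875 × (15.4/511.523) ≈ 0.277.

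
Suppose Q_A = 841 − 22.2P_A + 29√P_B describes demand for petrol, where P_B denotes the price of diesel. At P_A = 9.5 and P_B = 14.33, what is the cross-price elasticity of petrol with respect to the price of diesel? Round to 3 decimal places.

0.074

At P_A = 9.5 and P_B = 14.33: Q_A = 739.879.
∂Q_A/∂P_B = 29/(2√P_B) = 29/(2√14.33) = 3.8304.
ε = (∂Q_A/∂P_B)(P_B/Q_A) = 3.8304 × (14.33/739.879) ≈ 0.074.
ε > 0: substitutes.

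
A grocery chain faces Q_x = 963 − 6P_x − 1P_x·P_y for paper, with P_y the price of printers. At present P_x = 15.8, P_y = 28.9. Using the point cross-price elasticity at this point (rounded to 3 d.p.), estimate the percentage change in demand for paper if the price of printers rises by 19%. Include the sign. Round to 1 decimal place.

-21.1%

At P_x = 15.8, P_y = 28.9: Q_x = 411.58.
∂Q_x/∂P_y = -1P_x = -15.8000.
ε = (∂Q_x/∂P_y)(P_y/Q_x) = -15.8000 × 28.9/411.58 ≈ -1.109.
%ΔQ_x ≈ ε × %ΔP_y = -1.109 × (19%) = -21.1%.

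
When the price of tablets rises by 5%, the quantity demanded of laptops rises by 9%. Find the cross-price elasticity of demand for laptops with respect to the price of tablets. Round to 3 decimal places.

1.800

ε = (%ΔQ of laptops) / (%ΔP of tablets) = (9%) / (5%) ≈ 1.800.
Positive cross-price elasticity: substitutes.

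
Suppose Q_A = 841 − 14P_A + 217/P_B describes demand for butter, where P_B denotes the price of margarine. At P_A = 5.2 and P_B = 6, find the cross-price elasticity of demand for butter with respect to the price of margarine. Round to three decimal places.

At P_A = 5.2 and P_B = 6: Q_A = 804.367.
∂Q_A/∂P_B = −217/P_B² = -6.0278.
ε = (∂Q_A/∂P_B)(P_B/Q_A) = -6.0278 × (6/804.367) ≈ -0.045.
ε < 0: complements.

-0.045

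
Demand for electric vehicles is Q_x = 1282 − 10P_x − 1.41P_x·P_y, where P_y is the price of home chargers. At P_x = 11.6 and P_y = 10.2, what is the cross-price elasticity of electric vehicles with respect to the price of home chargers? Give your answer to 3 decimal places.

-0.167

At P_x = 11.6 and P_y = 10.2: Q_x = 999.169.
∂Q_x/∂P_y = -1.41P_x = -1.41(11.6) = -16.3560.
ε = (∂Q_x/∂P_y)(P_y/Q_x) = -16.3560 × (10.2/999.169) ≈ -0.167.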